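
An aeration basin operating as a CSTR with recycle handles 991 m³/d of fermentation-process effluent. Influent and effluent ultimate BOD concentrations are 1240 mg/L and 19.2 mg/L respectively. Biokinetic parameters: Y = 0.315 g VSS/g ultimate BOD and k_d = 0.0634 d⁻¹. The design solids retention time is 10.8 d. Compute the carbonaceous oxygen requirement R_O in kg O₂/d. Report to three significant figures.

Y_obs = Y / (1 + k_d θ_c) = 0.315 / (1 + 0.0634 × 10.8) = 0.315 / 1.685 = 0.1870.
ΔS = 1240 − 19.2 = 1221 mg/L, so the substrate removal rate is 991 × 1221/1000 = 1210 kg ultimate BOD/d.
Net sludge production P_X = 0.1870 × 1210 = 226.2 kg VSS/d.
R_O = Q·ΔS − 1.42 P_X = 1210 − 321.2 = 888.6 kg O₂/d.

R_O ≈ 889 kg O₂/d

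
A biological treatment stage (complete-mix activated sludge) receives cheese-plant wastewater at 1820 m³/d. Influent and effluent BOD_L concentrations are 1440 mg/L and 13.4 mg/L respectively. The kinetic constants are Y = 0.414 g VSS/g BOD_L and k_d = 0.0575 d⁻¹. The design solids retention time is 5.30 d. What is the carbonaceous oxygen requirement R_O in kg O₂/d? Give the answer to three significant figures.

R_O ≈ 1430 kg O₂/d

Observed yield with endogenous decay: Y_obs = Y / (1 + k_d·θ_c) = 0.414 / (1 + 0.0575 × 5.30) = 0.414 / 1.305 = 0.3173 g VSS/g BOD_L.
Substrate removed = Q·(S₀ − S) = 1820 m³/d × (1440 − 13.4) g/m³ = 2.6×10^6 g/d = 2596 kg/d.
P_X = Y_obs·Q·(S₀ − S) = 0.3173 × 2596 = 823.8 kg VSS/d.
R_O = Q·(S₀ − S) − 1.42·P_X = 2596 − 1.42 × 823.8 = 1427 kg O₂/d.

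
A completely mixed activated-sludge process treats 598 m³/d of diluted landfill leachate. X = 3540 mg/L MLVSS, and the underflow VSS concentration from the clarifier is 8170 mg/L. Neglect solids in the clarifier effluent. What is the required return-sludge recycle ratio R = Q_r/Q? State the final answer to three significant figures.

R ≈ 0.765

R = Q_r/Q = X/(X_r − X) = 3540 / (8170 − 3540) = 0.7646.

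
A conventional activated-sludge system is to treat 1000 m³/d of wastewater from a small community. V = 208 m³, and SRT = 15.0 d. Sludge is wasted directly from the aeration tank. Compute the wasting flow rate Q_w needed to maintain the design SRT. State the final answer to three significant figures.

Wasting from the aeration tank: Q_w = V / θ_c = 208.0 / 15.0 = 13.87 m³/d.

Q_w ≈ 13.9 m³/d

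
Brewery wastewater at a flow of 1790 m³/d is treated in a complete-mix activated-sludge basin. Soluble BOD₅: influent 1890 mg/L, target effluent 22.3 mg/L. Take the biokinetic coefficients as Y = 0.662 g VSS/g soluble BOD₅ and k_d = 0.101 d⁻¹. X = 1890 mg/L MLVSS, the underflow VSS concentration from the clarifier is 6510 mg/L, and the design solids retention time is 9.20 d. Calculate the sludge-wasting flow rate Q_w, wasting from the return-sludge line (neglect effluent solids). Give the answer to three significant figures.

Rearranging the biomass balance for a CMAS with decay, V = Y·Q·ΔS·θ_c / [X·(1+k_d θ_c)] = 0.662 × 1790 × (1890 − 22.3) × 9.20 / [1890 × (1 + 0.101 × 9.20)] = 2.04×10^7 / 3646 = 5584 m³.
Wasting from the return line (neglecting effluent solids): Q_w = V·X / (θ_c·X_r) = 5584 × 1890 / (9.20 × 6510) = 176.2 m³/d.

Q_w ≈ 176 m³/d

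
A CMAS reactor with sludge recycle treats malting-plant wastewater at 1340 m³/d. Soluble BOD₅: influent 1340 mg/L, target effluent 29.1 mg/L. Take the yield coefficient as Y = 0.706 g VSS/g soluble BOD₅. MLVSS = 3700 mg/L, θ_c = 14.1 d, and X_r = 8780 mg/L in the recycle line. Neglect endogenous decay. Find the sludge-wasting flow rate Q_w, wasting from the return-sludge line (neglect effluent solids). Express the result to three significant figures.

Q_w ≈ 141 m³/d

Biomass mass balance (decay neglected): V·X = Y·Q·(S₀ − S)·θ_c, so V = 0.706 × 1340 × (1340 − 29.1) × 14.1 / 3700 = 4726 m³.
θ_c = V·X/(Q_w·X_r) when wasting from the recycle, so Q_w = V·X/(θ_c·X_r) = 4726 × 3700 / (14.1 × 8780) = 141.2 m³/d.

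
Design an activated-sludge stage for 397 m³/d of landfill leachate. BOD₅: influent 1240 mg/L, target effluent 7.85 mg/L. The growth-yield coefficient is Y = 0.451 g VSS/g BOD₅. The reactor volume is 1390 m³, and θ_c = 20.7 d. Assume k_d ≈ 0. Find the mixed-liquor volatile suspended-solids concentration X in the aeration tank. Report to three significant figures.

X ≈ 3290 mg/L

From V·X = Y·Q·(S₀ − S)·θ_c (decay neglected): X = 0.451 × 397 × (1240 − 7.85) × 20.7 / 1390 = 3285 mg/L.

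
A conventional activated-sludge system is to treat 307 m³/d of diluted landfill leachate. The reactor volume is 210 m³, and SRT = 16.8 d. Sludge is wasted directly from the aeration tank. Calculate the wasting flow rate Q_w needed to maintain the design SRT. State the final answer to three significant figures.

Q_w ≈ 12.5 m³/d

With mixed-liquor wasting, θ_c = V/Q_w, so Q_w = V/θ_c = 210.0/16.8 = 12.50 m³/d.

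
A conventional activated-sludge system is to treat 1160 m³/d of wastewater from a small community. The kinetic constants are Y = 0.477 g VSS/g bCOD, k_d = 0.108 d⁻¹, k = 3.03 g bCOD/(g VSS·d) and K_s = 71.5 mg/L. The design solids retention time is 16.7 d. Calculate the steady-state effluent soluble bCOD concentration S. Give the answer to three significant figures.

Effluent substrate depends only on kinetics and SRT: S = K_s(1 + k_d θ_c) / [θ_c(Yk − k_d) − 1] = 71.5 × (1 + 0.108 × 16.7) / [16.7 × (0.477 × 3.03 − 0.108) − 1] = 200.5 / 21.33 = 9.397 mg/L.

S ≈ 9.40 mg/L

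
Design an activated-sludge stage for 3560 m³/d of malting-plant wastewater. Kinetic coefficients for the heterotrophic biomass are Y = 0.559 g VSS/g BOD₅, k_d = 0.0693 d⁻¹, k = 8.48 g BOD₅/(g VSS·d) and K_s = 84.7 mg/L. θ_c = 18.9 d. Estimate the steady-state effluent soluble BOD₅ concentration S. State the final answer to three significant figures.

For a completely mixed reactor with recycle the Lawrence–McCarty relation gives S = K_s·(1 + k_d·θ_c) / [θ_c·(Y·k − k_d) − 1] = 84.7 × (1 + 0.0693 × 18.9) / [18.9 × (0.559 × 8.48 − 0.0693) − 1] = 195.6 / 87.28 = 2.241 mg/L.

S ≈ 2.24 mg/L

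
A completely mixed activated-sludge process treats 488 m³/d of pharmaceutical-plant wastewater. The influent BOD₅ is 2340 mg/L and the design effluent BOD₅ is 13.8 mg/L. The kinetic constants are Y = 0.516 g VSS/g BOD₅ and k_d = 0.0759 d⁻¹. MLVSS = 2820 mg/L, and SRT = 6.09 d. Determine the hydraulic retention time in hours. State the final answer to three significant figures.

τ ≈ 42.5 h

From the SRT design equation V = Y Q (S₀−S) θ_c / [X (1 + k_d θ_c)] = 0.516 × 488 × (2340 − 13.8) × 6.09 / [2820 × (1 + 0.0759 × 6.09)] = 3.57×10^6 / 4123 = 865.1 m³.
Hydraulic retention time τ = V/Q = 865.1 / 488 = 1.773 d = 42.55 h.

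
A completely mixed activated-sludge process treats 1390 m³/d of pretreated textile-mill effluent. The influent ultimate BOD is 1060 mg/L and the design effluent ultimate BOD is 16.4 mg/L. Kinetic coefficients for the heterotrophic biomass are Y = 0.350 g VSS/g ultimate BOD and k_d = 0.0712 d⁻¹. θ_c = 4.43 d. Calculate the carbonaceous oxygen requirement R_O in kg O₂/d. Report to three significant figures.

Observed yield with endogenous decay: Y_obs = Y / (1 + k_d·θ_c) = 0.350 / (1 + 0.0712 × 4.43) = 0.350 / 1.315 = 0.2661 g VSS/g ultimate BOD.
Substrate removed = Q·(S₀ − S) = 1390 m³/d × (1060 − 16.4) g/m³ = 1.45×10^6 g/d = 1451 kg/d.
Biomass synthesised: P_X = Y_obs × 1451 = 386.0 kg VSS/d.
Carbonaceous O₂ demand = substrate oxidised − cell-mass equivalent = 1451 − 1.42 × 386.0 = 902.5 kg O₂/d.

R_O ≈ 903 kg O₂/d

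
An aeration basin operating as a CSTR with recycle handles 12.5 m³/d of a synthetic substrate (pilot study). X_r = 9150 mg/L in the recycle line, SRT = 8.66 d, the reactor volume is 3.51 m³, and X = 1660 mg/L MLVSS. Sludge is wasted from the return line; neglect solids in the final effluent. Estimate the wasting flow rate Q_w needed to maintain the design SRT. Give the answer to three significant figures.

Wasting from the return line (neglecting effluent solids): Q_w = V·X / (θ_c·X_r) = 3.510 × 1660 / (8.66 × 9150) = 0.07353 m³/d.

Q_w ≈ 0.0735 m³/d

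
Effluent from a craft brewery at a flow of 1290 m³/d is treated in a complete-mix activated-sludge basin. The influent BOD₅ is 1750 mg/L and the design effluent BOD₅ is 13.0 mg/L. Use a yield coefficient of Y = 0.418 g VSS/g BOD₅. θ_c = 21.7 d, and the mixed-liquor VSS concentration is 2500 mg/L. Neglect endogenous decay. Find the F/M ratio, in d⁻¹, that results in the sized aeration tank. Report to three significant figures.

F/M ≈ 0.111 d⁻¹

Biomass mass balance (decay neglected): V·X = Y·Q·(S₀ − S)·θ_c, so V = 0.418 × 1290 × (1750 − 13.0) × 21.7 / 2500 = 8130 m³.
F/M = applied load / biomass = Q·S₀/(V·X) = 1290 × 1750 / (8130 × 2500) = 0.1111 d⁻¹.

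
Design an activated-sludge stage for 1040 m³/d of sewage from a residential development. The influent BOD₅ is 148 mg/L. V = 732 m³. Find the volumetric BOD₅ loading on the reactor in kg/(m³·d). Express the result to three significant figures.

L_v ≈ 0.210 kg BOD₅/(m³·d)

Applied BOD₅ load per unit volume = Q·S₀/V = (1040 × 148/1000)/732.0 = 0.2103 kg BOD₅·m⁻³·d⁻¹.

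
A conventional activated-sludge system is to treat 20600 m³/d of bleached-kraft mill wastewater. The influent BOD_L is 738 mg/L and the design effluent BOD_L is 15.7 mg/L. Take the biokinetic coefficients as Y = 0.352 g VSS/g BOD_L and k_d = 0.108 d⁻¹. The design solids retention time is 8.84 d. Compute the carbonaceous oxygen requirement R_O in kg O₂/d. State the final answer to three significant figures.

R_O ≈ 11100 kg O₂/d

The observed yield is Y_obs = Y/(1 + k_d·θ_c) = 0.352 / (1 + 0.108 × 8.84) = 0.352 / 1.955 = 0.1801 g VSS per g BOD_L removed.
ΔS = 738 − 15.7 = 722.3 mg/L, so the substrate removal rate is 20600 × 722.3/1000 = 14879 kg BOD_L/d.
P_X = Y_obs·Q·(S₀ − S) = 0.1801 × 14879 = 2679 kg VSS/d.
R_O = Q·(S₀ − S) − 1.42·P_X = 14879 − 1.42 × 2679 = 11075 kg O₂/d.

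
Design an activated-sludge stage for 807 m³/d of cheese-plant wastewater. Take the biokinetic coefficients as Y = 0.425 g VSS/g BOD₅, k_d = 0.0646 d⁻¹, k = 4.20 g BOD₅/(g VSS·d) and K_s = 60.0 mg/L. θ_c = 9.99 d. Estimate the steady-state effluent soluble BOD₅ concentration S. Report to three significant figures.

S ≈ 6.10 mg/L

From the Monod/SRT balance for a CMAS, S = K_s·(1+k_d θ_c)/[θ_c·(Y k − k_d) − 1] = 60.0 × (1 + 0.0646 × 9.99) / [9.99 × (0.425 × 4.20 − 0.0646) − 1] = 98.72 / 16.19 = 6.099 mg/L.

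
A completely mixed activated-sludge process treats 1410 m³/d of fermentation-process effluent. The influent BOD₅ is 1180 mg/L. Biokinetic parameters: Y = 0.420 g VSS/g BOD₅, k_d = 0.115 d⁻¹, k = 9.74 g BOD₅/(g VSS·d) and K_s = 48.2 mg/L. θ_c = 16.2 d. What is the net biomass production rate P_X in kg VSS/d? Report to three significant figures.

From the Monod/SRT balance for a CMAS, S = K_s·(1+k_d θ_c)/[θ_c·(Y k − k_d) − 1] = 48.2 × (1 + 0.115 × 16.2) / [16.2 × (0.420 × 9.74 − 0.115) − 1] = 138.0 / 63.41 = 2.176 mg/L.
Correct the yield for decay: Y_obs = Y/(1 + k_d θ_c) = 0.420 / (1 + 0.115 × 16.2) = 0.420 / 2.863 = 0.1467.
Substrate removed = Q·(S₀ − S) = 1410 m³/d × (1180 − 2.18) g/m³ = 1.66×10^6 g/d = 1661 kg/d.
P_X = Y_obs · Q(S₀ − S) = 0.1467 × 1661 = 243.6 kg VSS/d.

P_X ≈ 244 kg VSS/d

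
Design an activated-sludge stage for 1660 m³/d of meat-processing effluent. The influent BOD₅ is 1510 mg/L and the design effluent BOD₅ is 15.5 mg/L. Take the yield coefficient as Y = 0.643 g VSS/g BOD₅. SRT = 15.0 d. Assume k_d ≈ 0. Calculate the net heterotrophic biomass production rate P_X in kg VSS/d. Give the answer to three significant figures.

P_X ≈ 1600 kg VSS/d

Since k_d ≈ 0, Y_obs = Y = 0.643 g VSS/g BOD₅.
ΔS = 1510 − 15.5 = 1494 mg/L, so the substrate removal rate is 1660 × 1494/1000 = 2481 kg BOD₅/d.
Net biomass production P_X = Y_obs × Q·(S₀ − S) = 0.6430 × 2481 = 1595 kg VSS/d.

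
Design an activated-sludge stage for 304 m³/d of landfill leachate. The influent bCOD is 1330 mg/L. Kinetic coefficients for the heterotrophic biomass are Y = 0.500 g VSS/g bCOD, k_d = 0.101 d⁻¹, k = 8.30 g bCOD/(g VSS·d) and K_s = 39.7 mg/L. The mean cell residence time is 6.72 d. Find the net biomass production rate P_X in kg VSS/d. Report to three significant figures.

From the Monod/SRT balance for a CMAS, S = K_s·(1+k_d θ_c)/[θ_c·(Y k − k_d) − 1] = 39.7 × (1 + 0.101 × 6.72) / [6.72 × (0.500 × 8.30 − 0.101) − 1] = 66.65 / 26.21 = 2.543 mg/L.
Observed yield with endogenous decay: Y_obs = Y / (1 + k_d·θ_c) = 0.500 / (1 + 0.101 × 6.72) = 0.500 / 1.679 = 0.2978 g VSS/g bCOD.
ΔS = 1330 − 2.54 = 1327 mg/L, so the substrate removal rate is 304 × 1327/1000 = 403.5 kg bCOD/d.
Biomass produced: P_X = Y_obs·Q·ΔS = 0.2978 × 403.5 ≈ 120.2 kg VSS/d.

P_X ≈ 120 kg VSS/d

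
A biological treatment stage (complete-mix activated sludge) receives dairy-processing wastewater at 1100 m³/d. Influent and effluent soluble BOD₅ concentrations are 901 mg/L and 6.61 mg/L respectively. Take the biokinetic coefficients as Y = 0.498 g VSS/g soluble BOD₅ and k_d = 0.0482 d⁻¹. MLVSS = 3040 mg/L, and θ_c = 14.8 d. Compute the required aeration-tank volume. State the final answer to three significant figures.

From the SRT design equation V = Y Q (S₀−S) θ_c / [X (1 + k_d θ_c)] = 0.498 × 1100 × (901 − 6.61) × 14.8 / [3040 × (1 + 0.0482 × 14.8)] = 7.25×10^6 / 5209 = 1392 m³.

V ≈ 1390 m³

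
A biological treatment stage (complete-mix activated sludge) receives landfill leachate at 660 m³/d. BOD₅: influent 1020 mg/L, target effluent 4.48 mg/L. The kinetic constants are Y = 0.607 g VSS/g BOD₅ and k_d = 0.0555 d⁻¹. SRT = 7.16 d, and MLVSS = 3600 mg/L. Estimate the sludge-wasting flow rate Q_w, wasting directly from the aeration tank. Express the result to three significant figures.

Q_w ≈ 80.9 m³/d

From the SRT design equation V = Y Q (S₀−S) θ_c / [X (1 + k_d θ_c)] = 0.607 × 660 × (1020 − 4.48) × 7.16 / [3600 × (1 + 0.0555 × 7.16)] = 2.91×10^6 / 5031 = 579.1 m³.
With mixed-liquor wasting, θ_c = V/Q_w, so Q_w = V/θ_c = 579.1/7.16 = 80.87 m³/d.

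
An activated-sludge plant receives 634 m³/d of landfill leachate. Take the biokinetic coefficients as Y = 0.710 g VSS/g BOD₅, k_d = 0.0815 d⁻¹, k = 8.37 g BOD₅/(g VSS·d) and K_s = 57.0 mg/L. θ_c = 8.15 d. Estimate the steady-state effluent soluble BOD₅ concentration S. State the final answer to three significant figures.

Effluent substrate depends only on kinetics and SRT: S = K_s(1 + k_d θ_c) / [θ_c(Yk − k_d) − 1] = 57.0 × (1 + 0.0815 × 8.15) / [8.15 × (0.710 × 8.37 − 0.0815) − 1] = 94.86 / 46.77 = 2.028 mg/L.

S ≈ 2.03 mg/L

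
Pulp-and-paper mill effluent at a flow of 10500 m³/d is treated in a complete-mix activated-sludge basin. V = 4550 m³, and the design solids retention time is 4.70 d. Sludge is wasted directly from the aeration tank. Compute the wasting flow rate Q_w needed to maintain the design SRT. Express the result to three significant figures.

Q_w ≈ 968 m³/d

For wasting at MLVSS concentration, Q_w = V/θ_c = 4550/4.70 = 968.1 m³/d.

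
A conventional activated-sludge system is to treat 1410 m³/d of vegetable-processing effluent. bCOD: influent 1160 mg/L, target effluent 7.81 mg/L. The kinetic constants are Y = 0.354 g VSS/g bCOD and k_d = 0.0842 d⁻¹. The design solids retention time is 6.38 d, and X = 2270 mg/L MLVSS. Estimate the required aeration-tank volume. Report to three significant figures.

V ≈ 1050 m³

Rearranging the biomass balance for a CMAS with decay, V = Y·Q·ΔS·θ_c / [X·(1+k_d θ_c)] = 0.354 × 1410 × (1160 − 7.81) × 6.38 / [2270 × (1 + 0.0842 × 6.38)] = 3.67×10^6 / 3489 = 1052 m³.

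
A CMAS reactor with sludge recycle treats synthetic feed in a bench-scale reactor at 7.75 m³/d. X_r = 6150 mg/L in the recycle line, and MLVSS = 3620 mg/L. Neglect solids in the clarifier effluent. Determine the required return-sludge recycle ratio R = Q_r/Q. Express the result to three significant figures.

Solids balance on the clarifier gives (1+R)X = R·X_r, so R = X/(X_r − X) = 3620 / (6150 − 3620) = 1.431.

R ≈ 1.43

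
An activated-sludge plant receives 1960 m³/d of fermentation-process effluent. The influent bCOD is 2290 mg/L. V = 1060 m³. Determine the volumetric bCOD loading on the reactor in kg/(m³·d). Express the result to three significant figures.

Applied bCOD load per unit volume = Q·S₀/V = (1960 × 2290/1000)/1060 = 4.234 kg bCOD·m⁻³·d⁻¹.

L_v ≈ 4.23 kg bCOD/(m³·d)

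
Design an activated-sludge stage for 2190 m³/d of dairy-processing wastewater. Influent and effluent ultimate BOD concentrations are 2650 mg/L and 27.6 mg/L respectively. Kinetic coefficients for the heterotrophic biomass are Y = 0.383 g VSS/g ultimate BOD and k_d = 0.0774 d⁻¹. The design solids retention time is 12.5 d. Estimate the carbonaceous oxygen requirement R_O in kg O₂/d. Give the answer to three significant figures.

R_O ≈ 4160 kg O₂/d

Observed yield with endogenous decay: Y_obs = Y / (1 + k_d·θ_c) = 0.383 / (1 + 0.0774 × 12.5) = 0.383 / 1.967 = 0.1947 g VSS/g ultimate BOD.
Mass of ultimate BOD removed per day: Q(S₀ − S) = 2190 × 2622 g/m³ = 5743 kg/d.
P_X = Y_obs·Q·(S₀ − S) = 0.1947 × 5743 = 1118 kg VSS/d.
R_O = Q·(S₀ − S) − 1.42·P_X = 5743 − 1.42 × 1118 = 4156 kg O₂/d.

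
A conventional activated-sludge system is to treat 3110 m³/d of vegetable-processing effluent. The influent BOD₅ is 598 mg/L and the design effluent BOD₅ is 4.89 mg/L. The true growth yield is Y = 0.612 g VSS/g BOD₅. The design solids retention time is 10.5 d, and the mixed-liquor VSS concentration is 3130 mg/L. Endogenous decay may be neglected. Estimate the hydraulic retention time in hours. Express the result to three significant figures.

Biomass mass balance (decay neglected): V·X = Y·Q·(S₀ − S)·θ_c, so V = 0.612 × 3110 × (598 − 4.89) × 10.5 / 3130 = 3787 m³.
HRT = V/Q = 3787 m³ / 3110 m³·d⁻¹ = 1.218 d × 24 = 29.22 h.

τ ≈ 29.2 h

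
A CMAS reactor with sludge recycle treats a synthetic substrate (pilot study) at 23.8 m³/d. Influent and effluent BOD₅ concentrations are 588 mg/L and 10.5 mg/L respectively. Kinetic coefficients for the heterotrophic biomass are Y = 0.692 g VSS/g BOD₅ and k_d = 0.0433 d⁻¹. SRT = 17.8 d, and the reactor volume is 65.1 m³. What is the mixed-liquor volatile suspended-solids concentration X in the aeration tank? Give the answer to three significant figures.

From V·X·(1 + k_d·θ_c) = Y·Q·(S₀ − S)·θ_c: X = 0.692 × 23.8 × (588 − 10.5) × 17.8 / [65.1 × (1 + 0.0433 × 17.8)] = 1469 mg/L.

X ≈ 1470 mg/L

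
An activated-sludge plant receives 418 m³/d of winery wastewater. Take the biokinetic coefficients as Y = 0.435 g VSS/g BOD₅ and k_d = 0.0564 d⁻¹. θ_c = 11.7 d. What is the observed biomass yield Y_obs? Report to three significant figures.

Y_obs = Y / (1 + k_d θ_c) = 0.435 / (1 + 0.0564 × 11.7) = 0.435 / 1.660 = 0.2621.

Y_obs ≈ 0.262 g VSS/g BOD₅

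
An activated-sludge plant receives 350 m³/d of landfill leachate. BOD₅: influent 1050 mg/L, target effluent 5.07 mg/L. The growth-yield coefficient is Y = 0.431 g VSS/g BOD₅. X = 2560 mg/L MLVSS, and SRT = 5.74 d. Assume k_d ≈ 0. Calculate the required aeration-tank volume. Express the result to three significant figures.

V ≈ 353 m³

V·X = Y·Q·ΔS·θ_c gives V = 0.431 × 350 × (1050 − 5.07) × 5.74 / 2560 = 353.4 m³.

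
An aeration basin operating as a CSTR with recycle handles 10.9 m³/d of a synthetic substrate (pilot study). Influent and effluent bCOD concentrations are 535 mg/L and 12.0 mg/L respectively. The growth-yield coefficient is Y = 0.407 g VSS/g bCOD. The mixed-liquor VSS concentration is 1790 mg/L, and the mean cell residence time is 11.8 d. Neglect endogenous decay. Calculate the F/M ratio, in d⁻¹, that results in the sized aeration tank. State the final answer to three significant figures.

With k_d = 0 the design equation reduces to V = Y Q (S₀−S) θ_c / X = 0.407 × 10.9 × (535 − 12.0) × 11.8 / 1790 = 15.30 m³.
F/M = applied load / biomass = Q·S₀/(V·X) = 10.9 × 535 / (15.30 × 1790) = 0.2130 d⁻¹.

F/M ≈ 0.213 d⁻¹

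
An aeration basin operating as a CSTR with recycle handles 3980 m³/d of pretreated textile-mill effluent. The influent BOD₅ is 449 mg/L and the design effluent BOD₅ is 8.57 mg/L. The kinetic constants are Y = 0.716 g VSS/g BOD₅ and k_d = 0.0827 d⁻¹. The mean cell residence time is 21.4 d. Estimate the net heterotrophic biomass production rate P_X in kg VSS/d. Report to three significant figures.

P_X ≈ 453 kg VSS/d

The observed yield is Y_obs = Y/(1 + k_d·θ_c) = 0.716 / (1 + 0.0827 × 21.4) = 0.716 / 2.770 = 0.2585 g VSS per g BOD₅ removed.
Q·(S₀ − S) = 3980 × (449 − 8.57) × 10⁻³ = 1753 kg/d removed.
Biomass produced: P_X = Y_obs·Q·ΔS = 0.2585 × 1753 ≈ 453.1 kg VSS/d.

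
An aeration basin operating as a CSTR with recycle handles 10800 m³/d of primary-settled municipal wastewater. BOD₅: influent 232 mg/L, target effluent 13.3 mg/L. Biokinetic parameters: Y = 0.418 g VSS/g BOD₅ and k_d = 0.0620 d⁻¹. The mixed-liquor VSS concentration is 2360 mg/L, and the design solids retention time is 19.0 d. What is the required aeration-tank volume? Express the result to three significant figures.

Steady-state biomass mass balance: V·X·(1 + k_d·θ_c) = Y·Q·(S₀ − S)·θ_c, so V = 0.418 × 10800 × (232 − 13.3) × 19.0 / [2360 × (1 + 0.0620 × 19.0)] = 1.88×10^7 / 5140 = 3649 m³.

V ≈ 3650 m³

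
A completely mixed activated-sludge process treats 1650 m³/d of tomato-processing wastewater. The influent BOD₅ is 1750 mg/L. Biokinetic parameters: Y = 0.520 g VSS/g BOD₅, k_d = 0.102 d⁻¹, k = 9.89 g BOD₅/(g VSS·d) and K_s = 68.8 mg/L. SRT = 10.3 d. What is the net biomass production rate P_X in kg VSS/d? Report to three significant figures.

P_X ≈ 731 kg VSS/d

From the Monod/SRT balance for a CMAS, S = K_s·(1+k_d θ_c)/[θ_c·(Y k − k_d) − 1] = 68.8 × (1 + 0.102 × 10.3) / [10.3 × (0.520 × 9.89 − 0.102) − 1] = 141.1 / 50.92 = 2.771 mg/L.
Y_obs = Y / (1 + k_d θ_c) = 0.520 / (1 + 0.102 × 10.3) = 0.520 / 2.051 = 0.2536.
Substrate removed = Q·(S₀ − S) = 1650 m³/d × (1750 − 2.77) g/m³ = 2.88×10^6 g/d = 2883 kg/d.
Biomass produced: P_X = Y_obs·Q·ΔS = 0.2536 × 2883 ≈ 731.1 kg VSS/d.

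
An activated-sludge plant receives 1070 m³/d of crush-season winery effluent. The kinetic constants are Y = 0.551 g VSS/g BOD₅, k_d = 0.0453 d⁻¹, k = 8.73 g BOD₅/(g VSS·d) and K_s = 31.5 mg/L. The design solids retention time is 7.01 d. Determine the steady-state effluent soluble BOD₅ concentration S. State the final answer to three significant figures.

For a completely mixed reactor with recycle the Lawrence–McCarty relation gives S = K_s·(1 + k_d·θ_c) / [θ_c·(Y·k − k_d) − 1] = 31.5 × (1 + 0.0453 × 7.01) / [7.01 × (0.551 × 8.73 − 0.0453) − 1] = 41.50 / 32.40 = 1.281 mg/L.

S ≈ 1.28 mg/L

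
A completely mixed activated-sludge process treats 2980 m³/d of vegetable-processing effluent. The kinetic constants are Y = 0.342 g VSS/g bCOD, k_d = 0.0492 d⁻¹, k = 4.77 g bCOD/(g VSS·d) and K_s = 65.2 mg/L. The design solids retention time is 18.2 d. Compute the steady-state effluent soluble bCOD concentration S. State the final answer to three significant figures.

For a completely mixed reactor with recycle the Lawrence–McCarty relation gives S = K_s·(1 + k_d·θ_c) / [θ_c·(Y·k − k_d) − 1] = 65.2 × (1 + 0.0492 × 18.2) / [18.2 × (0.342 × 4.77 − 0.0492) − 1] = 123.6 / 27.79 = 4.446 mg/L.

S ≈ 4.45 mg/L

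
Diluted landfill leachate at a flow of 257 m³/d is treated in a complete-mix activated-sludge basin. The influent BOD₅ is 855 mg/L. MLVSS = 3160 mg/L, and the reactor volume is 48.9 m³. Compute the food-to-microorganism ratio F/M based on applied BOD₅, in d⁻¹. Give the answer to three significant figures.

F/M ≈ 1.42 d⁻¹

F/M = applied load / biomass = Q·S₀/(V·X) = 257 × 855 / (48.90 × 3160) = 1.422 d⁻¹.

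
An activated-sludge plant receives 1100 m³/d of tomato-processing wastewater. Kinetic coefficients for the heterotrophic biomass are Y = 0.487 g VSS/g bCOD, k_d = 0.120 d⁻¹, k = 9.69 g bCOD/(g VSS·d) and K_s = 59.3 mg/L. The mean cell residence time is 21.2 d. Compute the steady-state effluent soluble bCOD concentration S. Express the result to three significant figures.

S ≈ 2.18 mg/L

For a completely mixed reactor with recycle the Lawrence–McCarty relation gives S = K_s·(1 + k_d·θ_c) / [θ_c·(Y·k − k_d) − 1] = 59.3 × (1 + 0.120 × 21.2) / [21.2 × (0.487 × 9.69 − 0.120) − 1] = 210.2 / 96.50 = 2.178 mg/L.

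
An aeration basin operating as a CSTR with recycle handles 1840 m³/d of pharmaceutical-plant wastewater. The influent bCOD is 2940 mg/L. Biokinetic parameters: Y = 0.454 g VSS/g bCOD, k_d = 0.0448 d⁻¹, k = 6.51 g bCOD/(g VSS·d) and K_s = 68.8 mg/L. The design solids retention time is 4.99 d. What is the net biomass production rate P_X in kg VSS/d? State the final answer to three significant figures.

P_X ≈ 2000 kg VSS/d

Effluent substrate depends only on kinetics and SRT: S = K_s(1 + k_d θ_c) / [θ_c(Yk − k_d) − 1] = 68.8 × (1 + 0.0448 × 4.99) / [4.99 × (0.454 × 6.51 − 0.0448) − 1] = 84.18 / 13.52 = 6.224 mg/L.
The observed yield is Y_obs = Y/(1 + k_d·θ_c) = 0.454 / (1 + 0.0448 × 4.99) = 0.454 / 1.224 = 0.3711 g VSS per g bCOD removed.
Substrate removed = Q·(S₀ − S) = 1840 m³/d × (2940 − 6.22) g/m³ = 5.4×10^6 g/d = 5398 kg/d.
Biomass produced: P_X = Y_obs·Q·ΔS = 0.3711 × 5398 ≈ 2003 kg VSS/d.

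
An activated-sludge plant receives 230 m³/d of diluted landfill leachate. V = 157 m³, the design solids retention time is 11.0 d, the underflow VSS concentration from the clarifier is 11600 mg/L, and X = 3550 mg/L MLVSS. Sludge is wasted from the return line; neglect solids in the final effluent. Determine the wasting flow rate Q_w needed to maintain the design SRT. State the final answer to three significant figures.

Q_w ≈ 4.37 m³/d

Wasting from the return line (neglecting effluent solids): Q_w = V·X / (θ_c·X_r) = 157.0 × 3550 / (11.0 × 11600) = 4.368 m³/d.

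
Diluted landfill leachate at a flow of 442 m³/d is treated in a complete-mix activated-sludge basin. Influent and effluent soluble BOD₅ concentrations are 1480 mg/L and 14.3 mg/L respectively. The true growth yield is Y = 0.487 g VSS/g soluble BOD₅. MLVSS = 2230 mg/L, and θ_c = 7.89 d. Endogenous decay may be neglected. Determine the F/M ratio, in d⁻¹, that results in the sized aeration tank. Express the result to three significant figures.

V·X = Y·Q·ΔS·θ_c gives V = 0.487 × 442 × (1480 − 14.3) × 7.89 / 2230 = 1116 m³.
F/M = Q·S₀ / (V·X) = 442 × 1480 / (1116 × 2230) = 0.2628 g soluble BOD₅·(g VSS·d)⁻¹.

F/M ≈ 0.263 d⁻¹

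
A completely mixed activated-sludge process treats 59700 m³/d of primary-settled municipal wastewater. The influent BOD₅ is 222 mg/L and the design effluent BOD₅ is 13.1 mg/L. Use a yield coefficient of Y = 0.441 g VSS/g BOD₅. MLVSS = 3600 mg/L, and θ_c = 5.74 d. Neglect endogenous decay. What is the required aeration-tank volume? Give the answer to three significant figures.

V ≈ 8770 m³

V·X = Y·Q·ΔS·θ_c gives V = 0.441 × 59700 × (222 − 13.1) × 5.74 / 3600 = 8769 m³.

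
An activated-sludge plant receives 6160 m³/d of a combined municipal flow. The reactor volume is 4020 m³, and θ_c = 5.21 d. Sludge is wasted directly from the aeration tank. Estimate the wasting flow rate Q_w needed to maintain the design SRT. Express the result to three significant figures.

Q_w ≈ 772 m³/d

For wasting at MLVSS concentration, Q_w = V/θ_c = 4020/5.21 = 771.6 m³/d.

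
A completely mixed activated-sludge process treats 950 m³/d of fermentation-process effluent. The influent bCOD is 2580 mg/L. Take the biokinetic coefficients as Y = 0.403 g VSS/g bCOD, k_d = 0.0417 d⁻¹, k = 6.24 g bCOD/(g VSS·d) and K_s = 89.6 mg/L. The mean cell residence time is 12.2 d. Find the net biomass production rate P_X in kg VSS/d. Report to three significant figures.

P_X ≈ 654 kg VSS/d

From the Monod/SRT balance for a CMAS, S = K_s·(1+k_d θ_c)/[θ_c·(Y k − k_d) − 1] = 89.6 × (1 + 0.0417 × 12.2) / [12.2 × (0.403 × 6.24 − 0.0417) − 1] = 135.2 / 29.17 = 4.634 mg/L.
Observed yield with endogenous decay: Y_obs = Y / (1 + k_d·θ_c) = 0.403 / (1 + 0.0417 × 12.2) = 0.403 / 1.509 = 0.2671 g VSS/g bCOD.
Substrate removed = Q·(S₀ − S) = 950 m³/d × (2580 − 4.63) g/m³ = 2.45×10^6 g/d = 2447 kg/d.
So the net sludge growth is P_X = 0.2671 × 2447 = 653.5 kg VSS/d.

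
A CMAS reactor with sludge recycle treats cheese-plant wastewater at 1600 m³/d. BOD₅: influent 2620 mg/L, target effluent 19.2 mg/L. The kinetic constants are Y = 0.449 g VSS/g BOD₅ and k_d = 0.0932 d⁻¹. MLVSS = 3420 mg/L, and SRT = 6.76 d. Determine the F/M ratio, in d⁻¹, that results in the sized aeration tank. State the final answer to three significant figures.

Rearranging the biomass balance for a CMAS with decay, V = Y·Q·ΔS·θ_c / [X·(1+k_d θ_c)] = 0.449 × 1600 × (2620 − 19.2) × 6.76 / [3420 × (1 + 0.0932 × 6.76)] = 1.26×10^7 / 5575 = 2266 m³.
F/M = applied load / biomass = Q·S₀/(V·X) = 1600 × 2620 / (2266 × 3420) = 0.5410 d⁻¹.

F/M ≈ 0.541 d⁻¹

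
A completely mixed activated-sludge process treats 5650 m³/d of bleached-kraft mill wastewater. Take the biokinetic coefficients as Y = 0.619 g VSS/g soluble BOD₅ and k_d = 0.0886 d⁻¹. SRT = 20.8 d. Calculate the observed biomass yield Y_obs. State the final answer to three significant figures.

Y_obs ≈ 0.218 g VSS/g soluble BOD₅

The observed yield is Y_obs = Y/(1 + k_d·θ_c) = 0.619 / (1 + 0.0886 × 20.8) = 0.619 / 2.843 = 0.2177 g VSS per g soluble BOD₅ removed.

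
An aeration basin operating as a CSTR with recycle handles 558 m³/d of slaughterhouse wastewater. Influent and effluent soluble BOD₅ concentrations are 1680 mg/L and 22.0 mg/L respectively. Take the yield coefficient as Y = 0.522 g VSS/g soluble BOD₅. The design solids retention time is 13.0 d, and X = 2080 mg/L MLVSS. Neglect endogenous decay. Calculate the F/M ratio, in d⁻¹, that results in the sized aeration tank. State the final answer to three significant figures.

F/M ≈ 0.149 d⁻¹

With k_d = 0 the design equation reduces to V = Y Q (S₀−S) θ_c / X = 0.522 × 558 × (1680 − 22.0) × 13.0 / 2080 = 3018 m³.
F/M = Q·S₀ / (V·X) = 558 × 1680 / (3018 × 2080) = 0.1493 g soluble BOD₅·(g VSS·d)⁻¹.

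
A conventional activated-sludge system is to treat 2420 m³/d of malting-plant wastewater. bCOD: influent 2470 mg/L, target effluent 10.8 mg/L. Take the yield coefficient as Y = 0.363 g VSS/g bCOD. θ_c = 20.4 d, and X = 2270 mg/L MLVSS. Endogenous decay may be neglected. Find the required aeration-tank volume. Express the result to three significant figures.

Biomass mass balance (decay neglected): V·X = Y·Q·(S₀ − S)·θ_c, so V = 0.363 × 2420 × (2470 − 10.8) × 20.4 / 2270 = 19414 m³.

V ≈ 19400 m³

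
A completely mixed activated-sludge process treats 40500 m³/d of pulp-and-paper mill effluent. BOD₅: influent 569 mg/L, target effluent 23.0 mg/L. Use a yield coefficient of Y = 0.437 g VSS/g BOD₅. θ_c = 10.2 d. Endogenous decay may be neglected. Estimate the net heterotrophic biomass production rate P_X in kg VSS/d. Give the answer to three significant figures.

P_X ≈ 9660 kg VSS/d

With endogenous decay neglected, the observed yield equals the true yield: Y_obs = Y = 0.437 g VSS/g BOD₅.
Substrate removed = Q·(S₀ − S) = 40500 m³/d × (569 − 23.0) g/m³ = 2.21×10^7 g/d = 22113 kg/d.
P_X = Y_obs · Q(S₀ − S) = 0.4370 × 22113 = 9663 kg VSS/d.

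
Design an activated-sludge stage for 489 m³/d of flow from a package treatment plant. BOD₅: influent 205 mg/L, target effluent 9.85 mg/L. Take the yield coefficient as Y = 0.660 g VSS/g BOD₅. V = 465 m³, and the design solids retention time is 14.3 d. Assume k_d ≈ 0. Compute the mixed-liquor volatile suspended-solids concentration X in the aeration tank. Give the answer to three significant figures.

X ≈ 1940 mg/L

From V·X = Y·Q·(S₀ − S)·θ_c (decay neglected): X = 0.660 × 489 × (205 − 9.85) × 14.3 / 465 = 1937 mg/L.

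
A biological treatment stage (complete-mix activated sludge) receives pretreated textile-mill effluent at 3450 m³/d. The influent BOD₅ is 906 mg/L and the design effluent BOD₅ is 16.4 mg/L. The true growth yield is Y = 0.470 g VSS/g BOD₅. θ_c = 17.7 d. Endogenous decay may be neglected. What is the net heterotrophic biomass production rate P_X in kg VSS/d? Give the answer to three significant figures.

With endogenous decay neglected, the observed yield equals the true yield: Y_obs = Y = 0.470 g VSS/g BOD₅.
Substrate removed = Q·(S₀ − S) = 3450 m³/d × (906 − 16.4) g/m³ = 3.07×10^6 g/d = 3069 kg/d.
Biomass produced: P_X = Y_obs·Q·ΔS = 0.4700 × 3069 ≈ 1442 kg VSS/d.

P_X ≈ 1440 kg VSS/d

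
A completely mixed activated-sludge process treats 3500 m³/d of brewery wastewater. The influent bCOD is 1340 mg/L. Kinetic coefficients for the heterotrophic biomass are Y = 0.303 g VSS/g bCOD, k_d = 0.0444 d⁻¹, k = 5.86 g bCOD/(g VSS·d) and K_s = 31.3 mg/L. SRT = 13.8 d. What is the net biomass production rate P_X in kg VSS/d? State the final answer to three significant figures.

P_X ≈ 880 kg VSS/d

For a completely mixed reactor with recycle the Lawrence–McCarty relation gives S = K_s·(1 + k_d·θ_c) / [θ_c·(Y·k − k_d) − 1] = 31.3 × (1 + 0.0444 × 13.8) / [13.8 × (0.303 × 5.86 − 0.0444) − 1] = 50.48 / 22.89 = 2.205 mg/L.
Observed yield with endogenous decay: Y_obs = Y / (1 + k_d·θ_c) = 0.303 / (1 + 0.0444 × 13.8) = 0.303 / 1.613 = 0.1879 g VSS/g bCOD.
Q·(S₀ − S) = 3500 × (1340 − 2.21) × 10⁻³ = 4682 kg/d removed.
Biomass produced: P_X = Y_obs·Q·ΔS = 0.1879 × 4682 ≈ 879.7 kg VSS/d.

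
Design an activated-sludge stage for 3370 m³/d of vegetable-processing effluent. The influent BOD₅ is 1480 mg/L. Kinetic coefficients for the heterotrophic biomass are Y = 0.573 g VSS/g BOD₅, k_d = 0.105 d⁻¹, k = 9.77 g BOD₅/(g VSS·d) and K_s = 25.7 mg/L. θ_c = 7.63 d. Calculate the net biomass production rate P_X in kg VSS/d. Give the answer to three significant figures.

P_X ≈ 1590 kg VSS/d

Effluent substrate depends only on kinetics and SRT: S = K_s(1 + k_d θ_c) / [θ_c(Yk − k_d) − 1] = 25.7 × (1 + 0.105 × 7.63) / [7.63 × (0.573 × 9.77 − 0.105) − 1] = 46.29 / 40.91 = 1.131 mg/L.
The observed yield is Y_obs = Y/(1 + k_d·θ_c) = 0.573 / (1 + 0.105 × 7.63) = 0.573 / 1.801 = 0.3181 g VSS per g BOD₅ removed.
Mass of BOD₅ removed per day: Q(S₀ − S) = 3370 × 1479 g/m³ = 4984 kg/d.
Net biomass production P_X = Y_obs × Q·(S₀ − S) = 0.3181 × 4984 = 1585 kg VSS/d.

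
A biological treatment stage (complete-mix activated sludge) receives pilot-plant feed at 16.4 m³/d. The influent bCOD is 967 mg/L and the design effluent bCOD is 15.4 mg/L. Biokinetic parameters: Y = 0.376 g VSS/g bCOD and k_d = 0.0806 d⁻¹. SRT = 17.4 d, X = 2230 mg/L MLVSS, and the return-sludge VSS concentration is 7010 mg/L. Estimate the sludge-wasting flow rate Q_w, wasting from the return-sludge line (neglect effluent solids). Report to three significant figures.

Steady-state biomass mass balance: V·X·(1 + k_d·θ_c) = Y·Q·(S₀ − S)·θ_c, so V = 0.376 × 16.4 × (967 − 15.4) × 17.4 / [2230 × (1 + 0.0806 × 17.4)] = 1.02×10^5 / 5357 = 19.06 m³.
θ_c = V·X/(Q_w·X_r) when wasting from the recycle, so Q_w = V·X/(θ_c·X_r) = 19.06 × 2230 / (17.4 × 7010) = 0.3484 m³/d.

Q_w ≈ 0.348 m³/d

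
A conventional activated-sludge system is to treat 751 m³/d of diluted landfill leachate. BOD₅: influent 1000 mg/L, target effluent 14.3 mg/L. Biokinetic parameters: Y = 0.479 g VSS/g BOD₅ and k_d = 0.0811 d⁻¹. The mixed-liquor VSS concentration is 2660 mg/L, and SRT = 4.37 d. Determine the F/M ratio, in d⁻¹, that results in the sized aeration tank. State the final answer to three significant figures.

F/M ≈ 0.656 d⁻¹

Steady-state biomass mass balance: V·X·(1 + k_d·θ_c) = Y·Q·(S₀ − S)·θ_c, so V = 0.479 × 751 × (1000 − 14.3) × 4.37 / [2660 × (1 + 0.0811 × 4.37)] = 1.55×10^6 / 3603 = 430.1 m³.
F/M = Q·S₀ / (V·X) = 751 × 1000 / (430.1 × 2660) = 0.6564 g BOD₅·(g VSS·d)⁻¹.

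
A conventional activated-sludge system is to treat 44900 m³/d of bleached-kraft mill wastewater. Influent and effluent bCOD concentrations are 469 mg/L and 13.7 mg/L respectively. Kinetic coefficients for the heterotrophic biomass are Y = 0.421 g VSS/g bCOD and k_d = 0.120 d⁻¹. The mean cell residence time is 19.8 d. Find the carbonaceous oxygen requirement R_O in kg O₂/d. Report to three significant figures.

Correct the yield for decay: Y_obs = Y/(1 + k_d θ_c) = 0.421 / (1 + 0.120 × 19.8) = 0.421 / 3.376 = 0.1247.
Mass of bCOD removed per day: Q(S₀ − S) = 44900 × 455.3 g/m³ = 20443 kg/d.
P_X = Y_obs·Q·(S₀ − S) = 0.1247 × 20443 = 2549 kg VSS/d.
Carbonaceous O₂ demand = substrate oxidised − cell-mass equivalent = 20443 − 1.42 × 2549 = 16823 kg O₂/d.

R_O ≈ 16800 kg O₂/d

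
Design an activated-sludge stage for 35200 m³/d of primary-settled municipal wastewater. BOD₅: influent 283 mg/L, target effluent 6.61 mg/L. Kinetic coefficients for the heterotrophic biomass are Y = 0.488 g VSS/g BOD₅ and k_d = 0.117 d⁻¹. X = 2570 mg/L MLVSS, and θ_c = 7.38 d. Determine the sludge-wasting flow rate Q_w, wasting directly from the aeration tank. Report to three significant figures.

Steady-state biomass mass balance: V·X·(1 + k_d·θ_c) = Y·Q·(S₀ − S)·θ_c, so V = 0.488 × 35200 × (283 − 6.61) × 7.38 / [2570 × (1 + 0.117 × 7.38)] = 3.5×10^7 / 4789 = 7316 m³.
Wasting from the aeration tank: Q_w = V / θ_c = 7316 / 7.38 = 991.4 m³/d.

Q_w ≈ 991 m³/d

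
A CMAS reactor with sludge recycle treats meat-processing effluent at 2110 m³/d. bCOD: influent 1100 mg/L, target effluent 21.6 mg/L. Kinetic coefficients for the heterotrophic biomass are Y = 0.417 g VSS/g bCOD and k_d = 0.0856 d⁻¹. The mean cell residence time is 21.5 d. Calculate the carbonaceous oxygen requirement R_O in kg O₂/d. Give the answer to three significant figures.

R_O ≈ 1800 kg O₂/d

Observed yield with endogenous decay: Y_obs = Y / (1 + k_d·θ_c) = 0.417 / (1 + 0.0856 × 21.5) = 0.417 / 2.840 = 0.1468 g VSS/g bCOD.
ΔS = 1100 − 21.6 = 1078 mg/L, so the substrate removal rate is 2110 × 1078/1000 = 2275 kg bCOD/d.
P_X = Y_obs·Q·(S₀ − S) = 0.1468 × 2275 = 334.1 kg VSS/d.
R_O = Q·ΔS − 1.42 P_X = 2275 − 474.4 = 1801 kg O₂/d.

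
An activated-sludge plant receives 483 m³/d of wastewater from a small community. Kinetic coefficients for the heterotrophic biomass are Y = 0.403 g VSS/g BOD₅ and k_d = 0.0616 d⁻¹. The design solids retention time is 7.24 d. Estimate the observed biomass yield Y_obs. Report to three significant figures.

Correct the yield for decay: Y_obs = Y/(1 + k_d θ_c) = 0.403 / (1 + 0.0616 × 7.24) = 0.403 / 1.446 = 0.2787.

Y_obs ≈ 0.279 g VSS/g BOD₅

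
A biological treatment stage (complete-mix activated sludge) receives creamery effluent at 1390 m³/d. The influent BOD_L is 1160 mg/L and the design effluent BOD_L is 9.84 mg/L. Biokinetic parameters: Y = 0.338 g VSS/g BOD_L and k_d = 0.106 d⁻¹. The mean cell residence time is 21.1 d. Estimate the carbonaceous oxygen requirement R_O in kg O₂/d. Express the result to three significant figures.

Observed yield with endogenous decay: Y_obs = Y / (1 + k_d·θ_c) = 0.338 / (1 + 0.106 × 21.1) = 0.338 / 3.237 = 0.1044 g VSS/g BOD_L.
Q·(S₀ − S) = 1390 × (1160 − 9.84) × 10⁻³ = 1599 kg/d removed.
P_X = Y_obs·Q·(S₀ − S) = 0.1044 × 1599 = 167.0 kg VSS/d.
R_O = Q·ΔS − 1.42 P_X = 1599 − 237.1 = 1362 kg O₂/d.

R_O ≈ 1360 kg O₂/d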